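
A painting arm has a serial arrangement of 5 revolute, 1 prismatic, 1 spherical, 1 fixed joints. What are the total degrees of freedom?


Given: serial robot with 5 revolute, 1 prismatic, 1 spherical, 1 fixed joints
DOF contribution per joint type: revolute=1, prismatic=1, spherical=3, fixed=0
DOF = 5*1 + 1*1 + 1*3 + 1*0
DOF = 9

9


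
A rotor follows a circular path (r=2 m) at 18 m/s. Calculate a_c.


Given: v = 18 m/s, r = 2 m
Using a_c = v^2 / r
a_c = 18^2 / 2
a_c = 324 / 2
a_c = 162 m/s^2

162 m/s^2


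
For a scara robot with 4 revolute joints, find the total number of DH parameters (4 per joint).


Given: 4 joints, 4 DH parameters per joint (d, theta, a, alpha)
Total DH parameters = number_of_joints * 4
Total = 4 * 4
Total = 16

16


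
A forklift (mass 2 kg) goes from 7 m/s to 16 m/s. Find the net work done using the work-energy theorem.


Given: m = 2 kg, v0 = 7 m/s, v = 16 m/s
Using W = (1/2)*m*(v^2 - v0^2)
v^2 = 16^2 = 256
v0^2 = 7^2 = 49
v^2 - v0^2 = 256 - 49 = 207
W = (1/2)*2*207 = 207 J

207 J


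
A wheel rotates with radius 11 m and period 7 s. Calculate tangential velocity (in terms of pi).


Given: radius r = 11 m, period T = 7 s
Using v = 2*pi*r / T
v = 2*pi*11 / 7
v = 22*pi / 7
v = 22/7*pi m/s

22/7*pi m/s


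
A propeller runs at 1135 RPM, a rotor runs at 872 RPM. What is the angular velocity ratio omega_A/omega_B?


Given: RPM_A = 1135, RPM_B = 872
omega = 2*pi*RPM/60, so omega_A/omega_B = RPM_A / RPM_B
omega_A/omega_B = 1135 / 872
omega_A/omega_B = 1135/872

1135/872


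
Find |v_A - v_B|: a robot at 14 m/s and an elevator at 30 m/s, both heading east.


Given: v_A = 14 m/s east, v_B = 30 m/s east
Both move in the same direction; relative speed = |v_A - v_B|
|14 - 30| = |-16|
= 16 m/s

16 m/s


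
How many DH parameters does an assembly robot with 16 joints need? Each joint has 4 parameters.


Given: 16 joints, 4 DH parameters per joint (d, theta, a, alpha)
Total DH parameters = number_of_joints * 4
Total = 16 * 4
Total = 64

64


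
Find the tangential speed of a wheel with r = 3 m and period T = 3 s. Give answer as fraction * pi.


Given: radius r = 3 m, period T = 3 s
Using v = 2*pi*r / T
v = 2*pi*3 / 3
v = 6*pi / 3
v = 2*pi m/s

2*pi m/s


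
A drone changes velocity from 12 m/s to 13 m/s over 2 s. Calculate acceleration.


Given: initial velocity v0 = 12 m/s, final velocity v = 13 m/s, time t = 2 s
Using a = (v - v0) / t
a = (13 - 12) / 2
a = 1 / 2
a = 1/2 m/s^2

1/2 m/s^2


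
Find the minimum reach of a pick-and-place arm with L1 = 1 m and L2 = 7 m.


Given: L1 = 1 m, L2 = 7 m
For a 2-link planar arm, min reach = |L1 - L2| (second link folded back)
Min reach = |1 - 7|
Min reach = 6 m

6 m


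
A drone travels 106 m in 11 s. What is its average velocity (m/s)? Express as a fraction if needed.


Given: distance d = 106 m, time t = 11 s
Using v = d / t
v = 106 / 11
v = 106/11 m/s

106/11 m/s


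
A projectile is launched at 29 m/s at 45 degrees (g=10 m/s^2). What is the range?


Given: v0 = 29 m/s, theta = 45 deg, g = 10 m/s^2
sin(2*45) = sin(90) = 1
Using R = v0^2 * sin(2*theta) / g
R = 29^2 * 1 / 10
R = 841 / 10
R = 841/10 m

841/10 m


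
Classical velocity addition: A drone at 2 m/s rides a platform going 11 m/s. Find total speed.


Given: object velocity = 2 m/s, platform velocity = 11 m/s (same direction)
Using classical velocity addition: v_total = v_object + v_platform
v_total = 2 + 11
v_total = 13 m/s

13 m/s


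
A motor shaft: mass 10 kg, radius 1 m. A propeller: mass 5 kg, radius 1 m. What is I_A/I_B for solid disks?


Given: M1=10 kg, R1=1 m, M2=5 kg, R2=1 m
For a disk: I = (1/2)*M*R^2, so I_A/I_B = (M1*R1^2)/(M2*R2^2)
M1*R1^2 = 10*1 = 10
M2*R2^2 = 5*1 = 5
I_A/I_B = 10/5 = 2

2


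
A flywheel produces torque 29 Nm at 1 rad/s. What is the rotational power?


Given: tau = 29 Nm, omega = 1 rad/s
Using P = tau * omega
P = 29 * 1
P = 29 W

29 W


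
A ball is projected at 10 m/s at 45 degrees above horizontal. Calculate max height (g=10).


Given: v0 = 10 m/s, theta = 45 deg, g = 10 m/s^2
sin^2(45) = 1/2
Using H = v0^2 * sin^2(theta) / (2*g)
H = 10^2 * 1/2 / (2*10)
H = 100 * 1/2 / 20
H = 50 / 20
H = 5/2 m

5/2 m


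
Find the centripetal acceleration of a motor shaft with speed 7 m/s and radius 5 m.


Given: v = 7 m/s, r = 5 m
Using a_c = v^2 / r
a_c = 7^2 / 5
a_c = 49 / 5
a_c = 49/5 m/s^2

49/5 m/s^2


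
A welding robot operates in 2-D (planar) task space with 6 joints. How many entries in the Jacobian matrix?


Given: task space dimension = 2, joints = 6
Jacobian is a 2 x 6 matrix
Total entries = rows * columns
Total = 2 * 6
Total = 12

12


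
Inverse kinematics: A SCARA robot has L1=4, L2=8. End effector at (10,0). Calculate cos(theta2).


Given: L1 = 4, L2 = 8, target (x, y) = (10, 0)
Using cos(theta2) = (x^2 + y^2 - L1^2 - L2^2) / (2*L1*L2)
x^2 + y^2 = 10^2 + 0 = 100
L1^2 + L2^2 = 16 + 64 = 80
Numerator = 100 - 80 = 20
Denominator = 2*4*8 = 64
cos(theta2) = 20/64 = 5/16

5/16


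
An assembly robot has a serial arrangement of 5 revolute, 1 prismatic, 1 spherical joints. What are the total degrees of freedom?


Given: serial robot with 5 revolute, 1 prismatic, 1 spherical joints
DOF contribution per joint type: revolute=1, prismatic=1, spherical=3, fixed=0
DOF = 5*1 + 1*1 + 1*3
DOF = 9

9


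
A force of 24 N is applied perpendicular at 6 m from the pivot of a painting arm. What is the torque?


Given: F = 24 N, r = 6 m, angle = 90 deg (perpendicular)
Using tau = F * r * sin(90)
sin(90) = 1
tau = 24 * 6 * 1
tau = 144 Nm

144 Nm


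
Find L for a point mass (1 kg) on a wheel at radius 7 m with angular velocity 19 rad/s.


Given: m = 1 kg, r = 7 m, omega = 19 rad/s
For a point mass: I = m*r^2
I = 1*7^2 = 1*49 = 49
L = I*omega = 49*19
L = 931 kg*m^2/s

931 kg*m^2/s


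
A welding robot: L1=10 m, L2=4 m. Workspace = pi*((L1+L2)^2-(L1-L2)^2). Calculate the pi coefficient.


Given: L1 = 10, L2 = 4
(L1+L2)^2 = (14)^2 = 196
(L1-L2)^2 = (6)^2 = 36
Difference = 196 - 36 = 160
This equals 4*L1*L2 = 4*10*4 = 160
Workspace area = 160*pi

160


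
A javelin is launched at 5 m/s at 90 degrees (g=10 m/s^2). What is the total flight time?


Given: v0 = 5 m/s, theta = 90 deg, g = 10 m/s^2
sin(90) = 1
Using T = 2*v0*sin(theta) / g
T = 2*5*1 / 10
T = 10 / 10
T = 1 s

1 s


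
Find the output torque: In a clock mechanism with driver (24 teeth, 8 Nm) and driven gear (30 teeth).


Given: N1 = 24, N2 = 30, T1 = 8 Nm
Using T2/T1 = N2/N1
T2 = T1 * N2 / N1
T2 = 8 * 30 / 24
T2 = 240 / 24
T2 = 10 Nm

10 Nm


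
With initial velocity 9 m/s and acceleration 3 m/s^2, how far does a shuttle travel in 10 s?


Given: v0 = 9 m/s, a = 3 m/s^2, t = 10 s
Using s = v0*t + (1/2)*a*t^2
s = 9*10 + (1/2)*3*10^2
s = 90 + (1/2)*300
s = 90 + 150
s = 240

240 m


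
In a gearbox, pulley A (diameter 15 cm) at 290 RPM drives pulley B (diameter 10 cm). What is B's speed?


Given: D1 = 15 cm, w1 = 290 RPM, D2 = 10 cm
Using D1*w1 = D2*w2
w2 = D1*w1 / D2
w2 = 15*290 / 10
w2 = 4350 / 10
w2 = 435 RPM

435 RPM


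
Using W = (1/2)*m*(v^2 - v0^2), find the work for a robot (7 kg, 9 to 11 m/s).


Given: m = 7 kg, v0 = 9 m/s, v = 11 m/s
Using W = (1/2)*m*(v^2 - v0^2)
v^2 = 11^2 = 121
v0^2 = 9^2 = 81
v^2 - v0^2 = 121 - 81 = 40
W = (1/2)*7*40 = 140 J

140 J


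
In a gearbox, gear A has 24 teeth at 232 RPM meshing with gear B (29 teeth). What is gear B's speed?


Given: N1 = 24 teeth, w1 = 232 RPM, N2 = 29 teeth
Using N1*w1 = N2*w2
w2 = N1*w1 / N2
w2 = 24*232 / 29
w2 = 5568 / 29
w2 = 192 RPM

192 RPM


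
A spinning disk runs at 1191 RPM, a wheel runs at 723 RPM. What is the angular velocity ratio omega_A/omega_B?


Given: RPM_A = 1191, RPM_B = 723
omega = 2*pi*RPM/60, so omega_A/omega_B = RPM_A / RPM_B
omega_A/omega_B = 1191 / 723
omega_A/omega_B = 397/241

397/241


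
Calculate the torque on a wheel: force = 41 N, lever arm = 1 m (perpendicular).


Given: F = 41 N, r = 1 m, angle = 90 deg (perpendicular)
Using tau = F * r * sin(90)
sin(90) = 1
tau = 41 * 1 * 1
tau = 41 Nm

41 Nm


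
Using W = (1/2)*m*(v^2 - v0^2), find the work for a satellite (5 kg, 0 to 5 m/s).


Given: m = 5 kg, v0 = 0 m/s, v = 5 m/s
Using W = (1/2)*m*(v^2 - v0^2)
v^2 = 5^2 = 25
v0^2 = 0^2 = 0
v^2 - v0^2 = 25 - 0 = 25
W = (1/2)*5*25 = 125/2 J

125/2 J


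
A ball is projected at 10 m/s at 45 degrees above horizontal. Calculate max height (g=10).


Given: v0 = 10 m/s, theta = 45 deg, g = 10 m/s^2
sin^2(45) = 1/2
Using H = v0^2 * sin^2(theta) / (2*g)
H = 10^2 * 1/2 / (2*10)
H = 100 * 1/2 / 20
H = 50 / 20
H = 5/2 m

5/2 m


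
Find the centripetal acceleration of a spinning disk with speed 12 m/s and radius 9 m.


Given: v = 12 m/s, r = 9 m
Using a_c = v^2 / r
a_c = 12^2 / 9
a_c = 144 / 9
a_c = 16 m/s^2

16 m/s^2


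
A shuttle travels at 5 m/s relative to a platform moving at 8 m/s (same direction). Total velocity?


Given: object velocity = 5 m/s, platform velocity = 8 m/s (same direction)
Using classical velocity addition: v_total = v_object + v_platform
v_total = 5 + 8
v_total = 13 m/s

13 m/s


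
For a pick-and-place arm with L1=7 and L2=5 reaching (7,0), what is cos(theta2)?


Given: L1 = 7, L2 = 5, target (x, y) = (7, 0)
Using cos(theta2) = (x^2 + y^2 - L1^2 - L2^2) / (2*L1*L2)
x^2 + y^2 = 7^2 + 0 = 49
L1^2 + L2^2 = 49 + 25 = 74
Numerator = 49 - 74 = -25
Denominator = 2*7*5 = 70
cos(theta2) = -25/70 = -5/14

-5/14


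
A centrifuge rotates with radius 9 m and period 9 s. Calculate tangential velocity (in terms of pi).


Given: radius r = 9 m, period T = 9 s
Using v = 2*pi*r / T
v = 2*pi*9 / 9
v = 18*pi / 9
v = 2*pi m/s

2*pi m/s


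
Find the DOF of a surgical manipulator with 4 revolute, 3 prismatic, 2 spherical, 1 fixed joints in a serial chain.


Given: serial robot with 4 revolute, 3 prismatic, 2 spherical, 1 fixed joints
DOF contribution per joint type: revolute=1, prismatic=1, spherical=3, fixed=0
DOF = 4*1 + 3*1 + 2*3 + 1*0
DOF = 13

13


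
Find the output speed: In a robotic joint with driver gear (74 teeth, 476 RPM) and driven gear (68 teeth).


Given: N1 = 74 teeth, w1 = 476 RPM, N2 = 68 teeth
Using N1*w1 = N2*w2
w2 = N1*w1 / N2
w2 = 74*476 / 68
w2 = 35224 / 68
w2 = 518 RPM

518 RPM


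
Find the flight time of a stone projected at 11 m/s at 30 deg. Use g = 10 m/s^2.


Given: v0 = 11 m/s, theta = 30 deg, g = 10 m/s^2
sin(30) = 1/2
Using T = 2*v0*sin(theta) / g
T = 2*11*1/2 / 10
T = 11 / 10
T = 11/10 s

11/10 s


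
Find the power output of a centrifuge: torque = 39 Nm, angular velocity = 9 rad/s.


Given: tau = 39 Nm, omega = 9 rad/s
Using P = tau * omega
P = 39 * 9
P = 351 W

351 W


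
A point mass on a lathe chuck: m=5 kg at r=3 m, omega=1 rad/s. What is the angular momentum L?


Given: m = 5 kg, r = 3 m, omega = 1 rad/s
For a point mass: I = m*r^2
I = 5*3^2 = 5*9 = 45
L = I*omega = 45*1
L = 45 kg*m^2/s

45 kg*m^2/s


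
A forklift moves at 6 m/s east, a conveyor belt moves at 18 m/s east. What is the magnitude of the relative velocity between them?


Given: v_A = 6 m/s east, v_B = 18 m/s east
Both move in the same direction; relative speed = |v_A - v_B|
|6 - 18| = |-12|
= 12 m/s

12 m/s


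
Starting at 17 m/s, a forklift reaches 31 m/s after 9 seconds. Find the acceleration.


Given: initial velocity v0 = 17 m/s, final velocity v = 31 m/s, time t = 9 s
Using a = (v - v0) / t
a = (31 - 17) / 9
a = 14 / 9
a = 14/9 m/s^2

14/9 m/s^2


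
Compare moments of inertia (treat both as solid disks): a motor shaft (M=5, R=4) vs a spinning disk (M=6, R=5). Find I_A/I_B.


Given: M1=5 kg, R1=4 m, M2=6 kg, R2=5 m
For a disk: I = (1/2)*M*R^2, so I_A/I_B = (M1*R1^2)/(M2*R2^2)
M1*R1^2 = 5*16 = 80
M2*R2^2 = 6*25 = 150
I_A/I_B = 80/150 = 8/15

8/15


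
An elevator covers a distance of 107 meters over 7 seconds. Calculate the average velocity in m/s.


Given: distance d = 107 m, time t = 7 s
Using v = d / t
v = 107 / 7
v = 107/7 m/s

107/7 m/s


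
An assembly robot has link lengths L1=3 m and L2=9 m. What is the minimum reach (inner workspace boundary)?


Given: L1 = 3 m, L2 = 9 m
For a 2-link planar arm, min reach = |L1 - L2| (second link folded back)
Min reach = |3 - 9|
Min reach = 6 m

6 m


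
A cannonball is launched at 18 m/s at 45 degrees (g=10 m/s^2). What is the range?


Given: v0 = 18 m/s, theta = 45 deg, g = 10 m/s^2
sin(2*45) = sin(90) = 1
Using R = v0^2 * sin(2*theta) / g
R = 18^2 * 1 / 10
R = 324 / 10
R = 162/5 m

162/5 m


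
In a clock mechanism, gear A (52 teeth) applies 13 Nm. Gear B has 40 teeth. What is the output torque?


Given: N1 = 52, N2 = 40, T1 = 13 Nm
Using T2/T1 = N2/N1
T2 = T1 * N2 / N1
T2 = 13 * 40 / 52
T2 = 520 / 52
T2 = 10 Nm

10 Nm


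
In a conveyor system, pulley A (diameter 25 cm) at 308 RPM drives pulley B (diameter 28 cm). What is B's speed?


Given: D1 = 25 cm, w1 = 308 RPM, D2 = 28 cm
Using D1*w1 = D2*w2
w2 = D1*w1 / D2
w2 = 25*308 / 28
w2 = 7700 / 28
w2 = 275 RPM

275 RPM


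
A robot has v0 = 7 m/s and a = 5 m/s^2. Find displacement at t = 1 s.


Given: v0 = 7 m/s, a = 5 m/s^2, t = 1 s
Using s = v0*t + (1/2)*a*t^2
s = 7*1 + (1/2)*5*1^2
s = 7 + (1/2)*5
s = 7 + 5/2
s = 19/2

19/2 m


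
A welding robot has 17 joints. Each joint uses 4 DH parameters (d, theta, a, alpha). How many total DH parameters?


Given: 17 joints, 4 DH parameters per joint (d, theta, a, alpha)
Total DH parameters = number_of_joints * 4
Total = 17 * 4
Total = 68

68


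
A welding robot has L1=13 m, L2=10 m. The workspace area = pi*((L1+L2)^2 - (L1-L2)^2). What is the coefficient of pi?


Given: L1 = 13, L2 = 10
(L1+L2)^2 = (23)^2 = 529
(L1-L2)^2 = (3)^2 = 9
Difference = 529 - 9 = 520
This equals 4*L1*L2 = 4*13*10 = 520
Workspace area = 520*pi

520


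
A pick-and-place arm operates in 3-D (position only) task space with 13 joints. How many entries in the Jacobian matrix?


Given: task space dimension = 3, joints = 13
Jacobian is a 3 x 13 matrix
Total entries = rows * columns
Total = 3 * 13
Total = 39

39


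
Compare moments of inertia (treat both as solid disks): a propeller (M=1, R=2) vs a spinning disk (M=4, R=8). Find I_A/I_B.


Given: M1=1 kg, R1=2 m, M2=4 kg, R2=8 m
For a disk: I = (1/2)*M*R^2, so I_A/I_B = (M1*R1^2)/(M2*R2^2)
M1*R1^2 = 1*4 = 4
M2*R2^2 = 4*64 = 256
I_A/I_B = 4/256 = 1/64

1/64


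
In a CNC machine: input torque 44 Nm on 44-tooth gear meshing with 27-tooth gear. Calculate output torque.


Given: N1 = 44, N2 = 27, T1 = 44 Nm
Using T2/T1 = N2/N1
T2 = T1 * N2 / N1
T2 = 44 * 27 / 44
T2 = 1188 / 44
T2 = 27 Nm

27 Nm


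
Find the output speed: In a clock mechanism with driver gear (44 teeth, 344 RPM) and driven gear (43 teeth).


Given: N1 = 44 teeth, w1 = 344 RPM, N2 = 43 teeth
Using N1*w1 = N2*w2
w2 = N1*w1 / N2
w2 = 44*344 / 43
w2 = 15136 / 43
w2 = 352 RPM

352 RPM


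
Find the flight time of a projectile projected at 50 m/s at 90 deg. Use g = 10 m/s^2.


Given: v0 = 50 m/s, theta = 90 deg, g = 10 m/s^2
sin(90) = 1
Using T = 2*v0*sin(theta) / g
T = 2*50*1 / 10
T = 100 / 10
T = 10 s

10 s


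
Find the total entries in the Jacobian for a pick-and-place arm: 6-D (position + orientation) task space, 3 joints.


Given: task space dimension = 6, joints = 3
Jacobian is a 6 x 3 matrix
Total entries = rows * columns
Total = 6 * 3
Total = 18

18


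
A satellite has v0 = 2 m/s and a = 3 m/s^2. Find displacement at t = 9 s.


Given: v0 = 2 m/s, a = 3 m/s^2, t = 9 s
Using s = v0*t + (1/2)*a*t^2
s = 2*9 + (1/2)*3*9^2
s = 18 + (1/2)*243
s = 18 + 243/2
s = 279/2

279/2 m


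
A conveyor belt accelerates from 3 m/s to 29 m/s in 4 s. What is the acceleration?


Given: initial velocity v0 = 3 m/s, final velocity v = 29 m/s, time t = 4 s
Using a = (v - v0) / t
a = (29 - 3) / 4
a = 26 / 4
a = 13/2 m/s^2

13/2 m/s^2


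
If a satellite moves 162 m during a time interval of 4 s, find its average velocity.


Given: distance d = 162 m, time t = 4 s
Using v = d / t
v = 162 / 4
v = 81/2 m/s

81/2 m/s


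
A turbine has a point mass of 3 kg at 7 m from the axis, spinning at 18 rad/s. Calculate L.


Given: m = 3 kg, r = 7 m, omega = 18 rad/s
For a point mass: I = m*r^2
I = 3*7^2 = 3*49 = 147
L = I*omega = 147*18
L = 2646 kg*m^2/s

2646 kg*m^2/s


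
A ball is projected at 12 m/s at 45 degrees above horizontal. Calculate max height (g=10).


Given: v0 = 12 m/s, theta = 45 deg, g = 10 m/s^2
sin^2(45) = 1/2
Using H = v0^2 * sin^2(theta) / (2*g)
H = 12^2 * 1/2 / (2*10)
H = 144 * 1/2 / 20
H = 72 / 20
H = 18/5 m

18/5 m


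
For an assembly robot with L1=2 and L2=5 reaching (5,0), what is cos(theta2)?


Given: L1 = 2, L2 = 5, target (x, y) = (5, 0)
Using cos(theta2) = (x^2 + y^2 - L1^2 - L2^2) / (2*L1*L2)
x^2 + y^2 = 5^2 + 0 = 25
L1^2 + L2^2 = 4 + 25 = 29
Numerator = 25 - 29 = -4
Denominator = 2*2*5 = 20
cos(theta2) = -4/20 = -1/5

-1/5


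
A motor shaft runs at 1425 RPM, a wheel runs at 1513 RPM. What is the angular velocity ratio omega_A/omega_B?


Given: RPM_A = 1425, RPM_B = 1513
omega = 2*pi*RPM/60, so omega_A/omega_B = RPM_A / RPM_B
omega_A/omega_B = 1425 / 1513
omega_A/omega_B = 1425/1513

1425/1513


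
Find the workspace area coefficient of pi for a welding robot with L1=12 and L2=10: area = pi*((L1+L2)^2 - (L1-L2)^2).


Given: L1 = 12, L2 = 10
(L1+L2)^2 = (22)^2 = 484
(L1-L2)^2 = (2)^2 = 4
Difference = 484 - 4 = 480
This equals 4*L1*L2 = 4*12*10 = 480
Workspace area = 480*pi

480


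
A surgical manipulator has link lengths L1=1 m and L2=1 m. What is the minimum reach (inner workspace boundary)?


Given: L1 = 1 m, L2 = 1 m
For a 2-link planar arm, min reach = |L1 - L2| (second link folded back)
Min reach = |1 - 1|
Min reach = 0 m

0 m


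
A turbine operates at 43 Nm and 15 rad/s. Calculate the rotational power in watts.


Given: tau = 43 Nm, omega = 15 rad/s
Using P = tau * omega
P = 43 * 15
P = 645 W

645 W


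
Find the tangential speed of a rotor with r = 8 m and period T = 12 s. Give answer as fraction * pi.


Given: radius r = 8 m, period T = 12 s
Using v = 2*pi*r / T
v = 2*pi*8 / 12
v = 16*pi / 12
v = 4/3*pi m/s

4/3*pi m/s


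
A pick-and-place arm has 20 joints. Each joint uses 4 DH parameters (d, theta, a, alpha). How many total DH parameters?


Given: 20 joints, 4 DH parameters per joint (d, theta, a, alpha)
Total DH parameters = number_of_joints * 4
Total = 20 * 4
Total = 80

80


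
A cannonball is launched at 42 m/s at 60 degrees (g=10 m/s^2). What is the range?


Given: v0 = 42 m/s, theta = 60 deg, g = 10 m/s^2
sin(2*60) = sin(120) = sqrt(3)/2
Using R = v0^2 * sin(2*theta) / g
R = 42^2 * (sqrt(3)/2) / 10
R = 1764 * sqrt(3) / 20
R = 441/5*sqrt(3) m

441/5*sqrt(3) m


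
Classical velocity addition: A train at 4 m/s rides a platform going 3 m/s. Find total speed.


Given: object velocity = 4 m/s, platform velocity = 3 m/s (same direction)
Using classical velocity addition: v_total = v_object + v_platform
v_total = 4 + 3
v_total = 7 m/s

7 m/s


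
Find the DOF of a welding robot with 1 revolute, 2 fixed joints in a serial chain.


Given: serial robot with 1 revolute, 2 fixed joints
DOF contribution per joint type: revolute=1, prismatic=1, spherical=3, fixed=0
DOF = 1*1 + 2*0
DOF = 1

1


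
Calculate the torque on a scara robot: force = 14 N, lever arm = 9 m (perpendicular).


Given: F = 14 N, r = 9 m, angle = 90 deg (perpendicular)
Using tau = F * r * sin(90)
sin(90) = 1
tau = 14 * 9 * 1
tau = 126 Nm

126 Nm


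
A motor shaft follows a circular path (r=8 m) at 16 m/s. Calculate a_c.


Given: v = 16 m/s, r = 8 m
Using a_c = v^2 / r
a_c = 16^2 / 8
a_c = 256 / 8
a_c = 32 m/s^2

32 m/s^2


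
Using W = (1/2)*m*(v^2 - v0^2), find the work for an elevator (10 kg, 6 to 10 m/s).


Given: m = 10 kg, v0 = 6 m/s, v = 10 m/s
Using W = (1/2)*m*(v^2 - v0^2)
v^2 = 10^2 = 100
v0^2 = 6^2 = 36
v^2 - v0^2 = 100 - 36 = 64
W = (1/2)*10*64 = 320 J

320 J


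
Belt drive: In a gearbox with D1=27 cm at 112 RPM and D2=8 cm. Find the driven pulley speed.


Given: D1 = 27 cm, w1 = 112 RPM, D2 = 8 cm
Using D1*w1 = D2*w2
w2 = D1*w1 / D2
w2 = 27*112 / 8
w2 = 3024 / 8
w2 = 378 RPM

378 RPM


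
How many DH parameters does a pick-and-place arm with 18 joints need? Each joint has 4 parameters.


Given: 18 joints, 4 DH parameters per joint (d, theta, a, alpha)
Total DH parameters = number_of_joints * 4
Total = 18 * 4
Total = 72

72


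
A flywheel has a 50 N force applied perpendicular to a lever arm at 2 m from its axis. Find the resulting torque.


Given: F = 50 N, r = 2 m, angle = 90 deg (perpendicular)
Using tau = F * r * sin(90)
sin(90) = 1
tau = 50 * 2 * 1
tau = 100 Nm

100 Nm


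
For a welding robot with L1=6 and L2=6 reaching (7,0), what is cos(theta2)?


Given: L1 = 6, L2 = 6, target (x, y) = (7, 0)
Using cos(theta2) = (x^2 + y^2 - L1^2 - L2^2) / (2*L1*L2)
x^2 + y^2 = 7^2 + 0 = 49
L1^2 + L2^2 = 36 + 36 = 72
Numerator = 49 - 72 = -23
Denominator = 2*6*6 = 72
cos(theta2) = -23/72 = -23/72

-23/72


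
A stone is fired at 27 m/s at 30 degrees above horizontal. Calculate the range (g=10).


Given: v0 = 27 m/s, theta = 30 deg, g = 10 m/s^2
sin(2*30) = sin(60) = sqrt(3)/2
Using R = v0^2 * sin(2*theta) / g
R = 27^2 * (sqrt(3)/2) / 10
R = 729 * sqrt(3) / 20
R = 729/20*sqrt(3) m

729/20*sqrt(3) m


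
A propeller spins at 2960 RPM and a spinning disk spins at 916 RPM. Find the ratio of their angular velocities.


Given: RPM_A = 2960, RPM_B = 916
omega = 2*pi*RPM/60, so omega_A/omega_B = RPM_A / RPM_B
omega_A/omega_B = 2960 / 916
omega_A/omega_B = 740/229

740/229


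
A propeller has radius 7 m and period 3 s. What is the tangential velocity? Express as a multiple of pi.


Given: radius r = 7 m, period T = 3 s
Using v = 2*pi*r / T
v = 2*pi*7 / 3
v = 14*pi / 3
v = 14/3*pi m/s

14/3*pi m/s


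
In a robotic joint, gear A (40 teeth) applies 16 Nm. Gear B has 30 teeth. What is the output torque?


Given: N1 = 40, N2 = 30, T1 = 16 Nm
Using T2/T1 = N2/N1
T2 = T1 * N2 / N1
T2 = 16 * 30 / 40
T2 = 480 / 40
T2 = 12 Nm

12 Nm


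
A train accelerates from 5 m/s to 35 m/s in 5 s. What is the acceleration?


Given: initial velocity v0 = 5 m/s, final velocity v = 35 m/s, time t = 5 s
Using a = (v - v0) / t
a = (35 - 5) / 5
a = 30 / 5
a = 6 m/s^2

6 m/s^2


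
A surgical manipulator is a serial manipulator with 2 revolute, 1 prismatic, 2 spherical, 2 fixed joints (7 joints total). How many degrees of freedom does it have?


Given: serial robot with 2 revolute, 1 prismatic, 2 spherical, 2 fixed joints
DOF contribution per joint type: revolute=1, prismatic=1, spherical=3, fixed=0
DOF = 2*1 + 1*1 + 2*3 + 2*0
DOF = 9

9


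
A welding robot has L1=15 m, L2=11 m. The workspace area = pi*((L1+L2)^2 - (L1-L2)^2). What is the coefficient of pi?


Given: L1 = 15, L2 = 11
(L1+L2)^2 = (26)^2 = 676
(L1-L2)^2 = (4)^2 = 16
Difference = 676 - 16 = 660
This equals 4*L1*L2 = 4*15*11 = 660
Workspace area = 660*pi

660


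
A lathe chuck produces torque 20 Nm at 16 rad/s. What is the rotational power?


Given: tau = 20 Nm, omega = 16 rad/s
Using P = tau * omega
P = 20 * 16
P = 320 W

320 W


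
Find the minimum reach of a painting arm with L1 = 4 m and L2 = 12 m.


Given: L1 = 4 m, L2 = 12 m
For a 2-link planar arm, min reach = |L1 - L2| (second link folded back)
Min reach = |4 - 12|
Min reach = 8 m

8 m


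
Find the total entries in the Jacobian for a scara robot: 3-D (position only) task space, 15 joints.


Given: task space dimension = 3, joints = 15
Jacobian is a 3 x 15 matrix
Total entries = rows * columns
Total = 3 * 15
Total = 45

45


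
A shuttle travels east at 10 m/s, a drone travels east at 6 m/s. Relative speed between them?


Given: v_A = 10 m/s east, v_B = 6 m/s east
Both move in the same direction; relative speed = |v_A - v_B|
|10 - 6| = |4|
= 4 m/s

4 m/s


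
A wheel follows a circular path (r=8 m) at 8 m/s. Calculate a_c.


Given: v = 8 m/s, r = 8 m
Using a_c = v^2 / r
a_c = 8^2 / 8
a_c = 64 / 8
a_c = 8 m/s^2

8 m/s^2


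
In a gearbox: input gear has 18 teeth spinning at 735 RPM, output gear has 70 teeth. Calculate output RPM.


Given: N1 = 18 teeth, w1 = 735 RPM, N2 = 70 teeth
Using N1*w1 = N2*w2
w2 = N1*w1 / N2
w2 = 18*735 / 70
w2 = 13230 / 70
w2 = 189 RPM

189 RPM


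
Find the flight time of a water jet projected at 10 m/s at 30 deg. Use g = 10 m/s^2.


Given: v0 = 10 m/s, theta = 30 deg, g = 10 m/s^2
sin(30) = 1/2
Using T = 2*v0*sin(theta) / g
T = 2*10*1/2 / 10
T = 10 / 10
T = 1 s

1 s


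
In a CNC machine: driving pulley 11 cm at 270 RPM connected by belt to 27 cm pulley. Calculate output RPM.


Given: D1 = 11 cm, w1 = 270 RPM, D2 = 27 cm
Using D1*w1 = D2*w2
w2 = D1*w1 / D2
w2 = 11*270 / 27
w2 = 2970 / 27
w2 = 110 RPM

110 RPM


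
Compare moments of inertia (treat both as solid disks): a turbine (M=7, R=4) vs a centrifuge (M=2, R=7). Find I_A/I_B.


Given: M1=7 kg, R1=4 m, M2=2 kg, R2=7 m
For a disk: I = (1/2)*M*R^2, so I_A/I_B = (M1*R1^2)/(M2*R2^2)
M1*R1^2 = 7*16 = 112
M2*R2^2 = 2*49 = 98
I_A/I_B = 112/98 = 8/7

8/7


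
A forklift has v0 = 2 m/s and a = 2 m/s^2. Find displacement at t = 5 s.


Given: v0 = 2 m/s, a = 2 m/s^2, t = 5 s
Using s = v0*t + (1/2)*a*t^2
s = 2*5 + (1/2)*2*5^2
s = 10 + (1/2)*50
s = 10 + 25
s = 35

35 m


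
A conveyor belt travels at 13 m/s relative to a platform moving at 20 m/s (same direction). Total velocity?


Given: object velocity = 13 m/s, platform velocity = 20 m/s (same direction)
Using classical velocity addition: v_total = v_object + v_platform
v_total = 13 + 20
v_total = 33 m/s

33 m/s


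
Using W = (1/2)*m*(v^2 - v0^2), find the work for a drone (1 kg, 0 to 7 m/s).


Given: m = 1 kg, v0 = 0 m/s, v = 7 m/s
Using W = (1/2)*m*(v^2 - v0^2)
v^2 = 7^2 = 49
v0^2 = 0^2 = 0
v^2 - v0^2 = 49 - 0 = 49
W = (1/2)*1*49 = 49/2 J

49/2 J


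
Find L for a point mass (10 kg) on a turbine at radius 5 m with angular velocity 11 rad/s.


Given: m = 10 kg, r = 5 m, omega = 11 rad/s
For a point mass: I = m*r^2
I = 10*5^2 = 10*25 = 250
L = I*omega = 250*11
L = 2750 kg*m^2/s

2750 kg*m^2/s


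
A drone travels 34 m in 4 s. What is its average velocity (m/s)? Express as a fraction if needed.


Given: distance d = 34 m, time t = 4 s
Using v = d / t
v = 34 / 4
v = 17/2 m/s

17/2 m/s


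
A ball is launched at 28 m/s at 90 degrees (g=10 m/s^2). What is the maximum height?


Given: v0 = 28 m/s, theta = 90 deg, g = 10 m/s^2
sin^2(90) = 1
Using H = v0^2 * sin^2(theta) / (2*g)
H = 28^2 * 1 / (2*10)
H = 784 * 1 / 20
H = 784 / 20
H = 196/5 m

196/5 m


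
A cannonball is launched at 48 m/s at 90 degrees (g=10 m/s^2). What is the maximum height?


Given: v0 = 48 m/s, theta = 90 deg, g = 10 m/s^2
sin^2(90) = 1
Using H = v0^2 * sin^2(theta) / (2*g)
H = 48^2 * 1 / (2*10)
H = 2304 * 1 / 20
H = 2304 / 20
H = 576/5 m

576/5 m


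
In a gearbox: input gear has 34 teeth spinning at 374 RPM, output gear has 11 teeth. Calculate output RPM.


Given: N1 = 34 teeth, w1 = 374 RPM, N2 = 11 teeth
Using N1*w1 = N2*w2
w2 = N1*w1 / N2
w2 = 34*374 / 11
w2 = 12716 / 11
w2 = 1156 RPM

1156 RPM


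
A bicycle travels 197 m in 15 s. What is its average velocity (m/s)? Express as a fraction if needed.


Given: distance d = 197 m, time t = 15 s
Using v = d / t
v = 197 / 15
v = 197/15 m/s

197/15 m/s


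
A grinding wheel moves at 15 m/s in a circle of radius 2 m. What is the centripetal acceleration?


Given: v = 15 m/s, r = 2 m
Using a_c = v^2 / r
a_c = 15^2 / 2
a_c = 225 / 2
a_c = 225/2 m/s^2

225/2 m/s^2


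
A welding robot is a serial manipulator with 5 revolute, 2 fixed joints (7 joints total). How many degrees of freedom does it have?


Given: serial robot with 5 revolute, 2 fixed joints
DOF contribution per joint type: revolute=1, prismatic=1, spherical=3, fixed=0
DOF = 5*1 + 2*0
DOF = 5

5


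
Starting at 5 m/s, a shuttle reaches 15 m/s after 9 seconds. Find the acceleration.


Given: initial velocity v0 = 5 m/s, final velocity v = 15 m/s, time t = 9 s
Using a = (v - v0) / t
a = (15 - 5) / 9
a = 10 / 9
a = 10/9 m/s^2

10/9 m/s^2


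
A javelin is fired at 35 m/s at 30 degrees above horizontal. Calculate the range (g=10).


Given: v0 = 35 m/s, theta = 30 deg, g = 10 m/s^2
sin(2*30) = sin(60) = sqrt(3)/2
Using R = v0^2 * sin(2*theta) / g
R = 35^2 * (sqrt(3)/2) / 10
R = 1225 * sqrt(3) / 20
R = 245/4*sqrt(3) m

245/4*sqrt(3) m


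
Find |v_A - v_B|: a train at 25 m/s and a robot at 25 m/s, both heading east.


Given: v_A = 25 m/s east, v_B = 25 m/s east
Both move in the same direction; relative speed = |v_A - v_B|
|25 - 25| = |0|
= 0 m/s

0 m/s


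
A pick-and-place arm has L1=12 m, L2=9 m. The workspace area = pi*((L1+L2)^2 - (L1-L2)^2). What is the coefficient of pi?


Given: L1 = 12, L2 = 9
(L1+L2)^2 = (21)^2 = 441
(L1-L2)^2 = (3)^2 = 9
Difference = 441 - 9 = 432
This equals 4*L1*L2 = 4*12*9 = 432
Workspace area = 432*pi

432


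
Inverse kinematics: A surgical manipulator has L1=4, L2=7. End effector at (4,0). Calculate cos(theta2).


Given: L1 = 4, L2 = 7, target (x, y) = (4, 0)
Using cos(theta2) = (x^2 + y^2 - L1^2 - L2^2) / (2*L1*L2)
x^2 + y^2 = 4^2 + 0 = 16
L1^2 + L2^2 = 16 + 49 = 65
Numerator = 16 - 65 = -49
Denominator = 2*4*7 = 56
cos(theta2) = -49/56 = -7/8

-7/8


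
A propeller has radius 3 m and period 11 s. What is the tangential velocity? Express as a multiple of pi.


Given: radius r = 3 m, period T = 11 s
Using v = 2*pi*r / T
v = 2*pi*3 / 11
v = 6*pi / 11
v = 6/11*pi m/s

6/11*pi m/s


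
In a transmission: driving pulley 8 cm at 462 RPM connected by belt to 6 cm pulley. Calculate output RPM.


Given: D1 = 8 cm, w1 = 462 RPM, D2 = 6 cm
Using D1*w1 = D2*w2
w2 = D1*w1 / D2
w2 = 8*462 / 6
w2 = 3696 / 6
w2 = 616 RPM

616 RPM


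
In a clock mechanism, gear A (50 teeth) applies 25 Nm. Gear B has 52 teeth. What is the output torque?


Given: N1 = 50, N2 = 52, T1 = 25 Nm
Using T2/T1 = N2/N1
T2 = T1 * N2 / N1
T2 = 25 * 52 / 50
T2 = 1300 / 50
T2 = 26 Nm

26 Nm


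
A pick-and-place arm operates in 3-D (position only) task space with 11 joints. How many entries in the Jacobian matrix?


Given: task space dimension = 3, joints = 11
Jacobian is a 3 x 11 matrix
Total entries = rows * columns
Total = 3 * 11
Total = 33

33


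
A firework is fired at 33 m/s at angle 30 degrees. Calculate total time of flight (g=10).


Given: v0 = 33 m/s, theta = 30 deg, g = 10 m/s^2
sin(30) = 1/2
Using T = 2*v0*sin(theta) / g
T = 2*33*1/2 / 10
T = 33 / 10
T = 33/10 s

33/10 s


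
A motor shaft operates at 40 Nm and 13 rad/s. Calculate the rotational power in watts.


Given: tau = 40 Nm, omega = 13 rad/s
Using P = tau * omega
P = 40 * 13
P = 520 W

520 W


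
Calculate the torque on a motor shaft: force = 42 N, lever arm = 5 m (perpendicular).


Given: F = 42 N, r = 5 m, angle = 90 deg (perpendicular)
Using tau = F * r * sin(90)
sin(90) = 1
tau = 42 * 5 * 1
tau = 210 Nm

210 Nm


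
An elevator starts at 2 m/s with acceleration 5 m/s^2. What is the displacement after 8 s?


Given: v0 = 2 m/s, a = 5 m/s^2, t = 8 s
Using s = v0*t + (1/2)*a*t^2
s = 2*8 + (1/2)*5*8^2
s = 16 + (1/2)*320
s = 16 + 160
s = 176

176 m


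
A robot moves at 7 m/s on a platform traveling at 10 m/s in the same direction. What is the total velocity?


Given: object velocity = 7 m/s, platform velocity = 10 m/s (same direction)
Using classical velocity addition: v_total = v_object + v_platform
v_total = 7 + 10
v_total = 17 m/s

17 m/s


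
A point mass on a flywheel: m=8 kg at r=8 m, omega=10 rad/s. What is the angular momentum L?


Given: m = 8 kg, r = 8 m, omega = 10 rad/s
For a point mass: I = m*r^2
I = 8*8^2 = 8*64 = 512
L = I*omega = 512*10
L = 5120 kg*m^2/s

5120 kg*m^2/s


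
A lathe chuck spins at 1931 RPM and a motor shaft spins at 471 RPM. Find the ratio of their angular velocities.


Given: RPM_A = 1931, RPM_B = 471
omega = 2*pi*RPM/60, so omega_A/omega_B = RPM_A / RPM_B
omega_A/omega_B = 1931 / 471
omega_A/omega_B = 1931/471

1931/471


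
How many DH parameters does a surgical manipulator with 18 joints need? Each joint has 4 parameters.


Given: 18 joints, 4 DH parameters per joint (d, theta, a, alpha)
Total DH parameters = number_of_joints * 4
Total = 18 * 4
Total = 72

72


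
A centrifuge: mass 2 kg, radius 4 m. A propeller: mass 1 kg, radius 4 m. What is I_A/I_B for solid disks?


Given: M1=2 kg, R1=4 m, M2=1 kg, R2=4 m
For a disk: I = (1/2)*M*R^2, so I_A/I_B = (M1*R1^2)/(M2*R2^2)
M1*R1^2 = 2*16 = 32
M2*R2^2 = 1*16 = 16
I_A/I_B = 32/16 = 2

2


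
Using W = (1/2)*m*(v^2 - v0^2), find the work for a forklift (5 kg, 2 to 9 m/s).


Given: m = 5 kg, v0 = 2 m/s, v = 9 m/s
Using W = (1/2)*m*(v^2 - v0^2)
v^2 = 9^2 = 81
v0^2 = 2^2 = 4
v^2 - v0^2 = 81 - 4 = 77
W = (1/2)*5*77 = 385/2 J

385/2 J


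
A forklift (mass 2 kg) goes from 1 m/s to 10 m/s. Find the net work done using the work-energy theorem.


Given: m = 2 kg, v0 = 1 m/s, v = 10 m/s
Using W = (1/2)*m*(v^2 - v0^2)
v^2 = 10^2 = 100
v0^2 = 1^2 = 1
v^2 - v0^2 = 100 - 1 = 99
W = (1/2)*2*99 = 99 J

99 J


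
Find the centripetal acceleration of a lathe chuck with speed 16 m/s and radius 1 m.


Given: v = 16 m/s, r = 1 m
Using a_c = v^2 / r
a_c = 16^2 / 1
a_c = 256 / 1
a_c = 256 m/s^2

256 m/s^2


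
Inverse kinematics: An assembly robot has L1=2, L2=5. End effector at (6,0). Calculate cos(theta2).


Given: L1 = 2, L2 = 5, target (x, y) = (6, 0)
Using cos(theta2) = (x^2 + y^2 - L1^2 - L2^2) / (2*L1*L2)
x^2 + y^2 = 6^2 + 0 = 36
L1^2 + L2^2 = 4 + 25 = 29
Numerator = 36 - 29 = 7
Denominator = 2*2*5 = 20
cos(theta2) = 7/20 = 7/20

7/20


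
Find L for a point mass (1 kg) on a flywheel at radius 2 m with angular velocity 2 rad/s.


Given: m = 1 kg, r = 2 m, omega = 2 rad/s
For a point mass: I = m*r^2
I = 1*2^2 = 1*4 = 4
L = I*omega = 4*2
L = 8 kg*m^2/s

8 kg*m^2/s


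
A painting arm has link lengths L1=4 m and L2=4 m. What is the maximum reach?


Given: L1 = 4 m, L2 = 4 m
For a 2-link planar arm, max reach = L1 + L2 (fully extended)
Max reach = 4 + 4
Max reach = 8 m

8 m


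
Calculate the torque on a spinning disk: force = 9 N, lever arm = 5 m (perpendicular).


Given: F = 9 N, r = 5 m, angle = 90 deg (perpendicular)
Using tau = F * r * sin(90)
sin(90) = 1
tau = 9 * 5 * 1
tau = 45 Nm

45 Nm


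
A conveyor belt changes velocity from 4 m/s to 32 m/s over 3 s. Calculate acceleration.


Given: initial velocity v0 = 4 m/s, final velocity v = 32 m/s, time t = 3 s
Using a = (v - v0) / t
a = (32 - 4) / 3
a = 28 / 3
a = 28/3 m/s^2

28/3 m/s^2


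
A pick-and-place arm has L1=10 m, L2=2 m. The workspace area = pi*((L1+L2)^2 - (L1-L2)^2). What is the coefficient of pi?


Given: L1 = 10, L2 = 2
(L1+L2)^2 = (12)^2 = 144
(L1-L2)^2 = (8)^2 = 64
Difference = 144 - 64 = 80
This equals 4*L1*L2 = 4*10*2 = 80
Workspace area = 80*pi

80


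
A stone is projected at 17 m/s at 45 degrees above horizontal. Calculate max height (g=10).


Given: v0 = 17 m/s, theta = 45 deg, g = 10 m/s^2
sin^2(45) = 1/2
Using H = v0^2 * sin^2(theta) / (2*g)
H = 17^2 * 1/2 / (2*10)
H = 289 * 1/2 / 20
H = 289/2 / 20
H = 289/40 m

289/40 m


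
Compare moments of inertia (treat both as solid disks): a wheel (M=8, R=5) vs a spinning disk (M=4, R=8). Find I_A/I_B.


Given: M1=8 kg, R1=5 m, M2=4 kg, R2=8 m
For a disk: I = (1/2)*M*R^2, so I_A/I_B = (M1*R1^2)/(M2*R2^2)
M1*R1^2 = 8*25 = 200
M2*R2^2 = 4*64 = 256
I_A/I_B = 200/256 = 25/32

25/32


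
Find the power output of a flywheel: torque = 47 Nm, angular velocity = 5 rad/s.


Given: tau = 47 Nm, omega = 5 rad/s
Using P = tau * omega
P = 47 * 5
P = 235 W

235 W


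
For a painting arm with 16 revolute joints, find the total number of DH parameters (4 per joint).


Given: 16 joints, 4 DH parameters per joint (d, theta, a, alpha)
Total DH parameters = number_of_joints * 4
Total = 16 * 4
Total = 64

64


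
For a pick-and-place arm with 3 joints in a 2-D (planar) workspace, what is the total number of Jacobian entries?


Given: task space dimension = 2, joints = 3
Jacobian is a 2 x 3 matrix
Total entries = rows * columns
Total = 2 * 3
Total = 6

6


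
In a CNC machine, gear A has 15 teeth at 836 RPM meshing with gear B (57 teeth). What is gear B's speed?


Given: N1 = 15 teeth, w1 = 836 RPM, N2 = 57 teeth
Using N1*w1 = N2*w2
w2 = N1*w1 / N2
w2 = 15*836 / 57
w2 = 12540 / 57
w2 = 220 RPM

220 RPM


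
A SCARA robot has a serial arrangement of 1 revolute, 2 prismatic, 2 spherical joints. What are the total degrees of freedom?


Given: serial robot with 1 revolute, 2 prismatic, 2 spherical joints
DOF contribution per joint type: revolute=1, prismatic=1, spherical=3, fixed=0
DOF = 1*1 + 2*1 + 2*3
DOF = 9

9


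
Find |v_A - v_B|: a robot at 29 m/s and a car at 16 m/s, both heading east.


Given: v_A = 29 m/s east, v_B = 16 m/s east
Both move in the same direction; relative speed = |v_A - v_B|
|29 - 16| = |13|
= 13 m/s

13 m/s


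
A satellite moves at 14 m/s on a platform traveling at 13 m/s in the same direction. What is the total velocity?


Given: object velocity = 14 m/s, platform velocity = 13 m/s (same direction)
Using classical velocity addition: v_total = v_object + v_platform
v_total = 14 + 13
v_total = 27 m/s

27 m/s


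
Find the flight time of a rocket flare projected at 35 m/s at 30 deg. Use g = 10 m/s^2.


Given: v0 = 35 m/s, theta = 30 deg, g = 10 m/s^2
sin(30) = 1/2
Using T = 2*v0*sin(theta) / g
T = 2*35*1/2 / 10
T = 35 / 10
T = 7/2 s

7/2 s


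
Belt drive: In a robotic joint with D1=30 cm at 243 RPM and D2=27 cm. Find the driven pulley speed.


Given: D1 = 30 cm, w1 = 243 RPM, D2 = 27 cm
Using D1*w1 = D2*w2
w2 = D1*w1 / D2
w2 = 30*243 / 27
w2 = 7290 / 27
w2 = 270 RPM

270 RPM


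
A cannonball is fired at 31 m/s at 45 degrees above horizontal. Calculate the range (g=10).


Given: v0 = 31 m/s, theta = 45 deg, g = 10 m/s^2
sin(2*45) = sin(90) = 1
Using R = v0^2 * sin(2*theta) / g
R = 31^2 * 1 / 10
R = 961 / 10
R = 961/10 m

961/10 m


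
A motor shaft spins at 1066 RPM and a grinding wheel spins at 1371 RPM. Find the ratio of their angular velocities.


Given: RPM_A = 1066, RPM_B = 1371
omega = 2*pi*RPM/60, so omega_A/omega_B = RPM_A / RPM_B
omega_A/omega_B = 1066 / 1371
omega_A/omega_B = 1066/1371

1066/1371


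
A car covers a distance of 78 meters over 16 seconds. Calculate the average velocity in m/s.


Given: distance d = 78 m, time t = 16 s
Using v = d / t
v = 78 / 16
v = 39/8 m/s

39/8 m/s


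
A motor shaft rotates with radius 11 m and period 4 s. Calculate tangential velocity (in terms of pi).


Given: radius r = 11 m, period T = 4 s
Using v = 2*pi*r / T
v = 2*pi*11 / 4
v = 22*pi / 4
v = 11/2*pi m/s

11/2*pi m/s


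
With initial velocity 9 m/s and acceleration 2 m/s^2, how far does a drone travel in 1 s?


Given: v0 = 9 m/s, a = 2 m/s^2, t = 1 s
Using s = v0*t + (1/2)*a*t^2
s = 9*1 + (1/2)*2*1^2
s = 9 + (1/2)*2
s = 9 + 1
s = 10

10 m


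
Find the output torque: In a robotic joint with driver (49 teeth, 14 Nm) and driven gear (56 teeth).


Given: N1 = 49, N2 = 56, T1 = 14 Nm
Using T2/T1 = N2/N1
T2 = T1 * N2 / N1
T2 = 14 * 56 / 49
T2 = 784 / 49
T2 = 16 Nm

16 Nm


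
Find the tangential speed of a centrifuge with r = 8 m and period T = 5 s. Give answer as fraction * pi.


Given: radius r = 8 m, period T = 5 s
Using v = 2*pi*r / T
v = 2*pi*8 / 5
v = 16*pi / 5
v = 16/5*pi m/s

16/5*pi m/s


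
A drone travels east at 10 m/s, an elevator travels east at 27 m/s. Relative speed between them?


Given: v_A = 10 m/s east, v_B = 27 m/s east
Both move in the same direction; relative speed = |v_A - v_B|
|10 - 27| = |-17|
= 17 m/s

17 m/s


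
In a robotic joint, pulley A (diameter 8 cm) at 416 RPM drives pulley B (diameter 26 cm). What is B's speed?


Given: D1 = 8 cm, w1 = 416 RPM, D2 = 26 cm
Using D1*w1 = D2*w2
w2 = D1*w1 / D2
w2 = 8*416 / 26
w2 = 3328 / 26
w2 = 128 RPM

128 RPM
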